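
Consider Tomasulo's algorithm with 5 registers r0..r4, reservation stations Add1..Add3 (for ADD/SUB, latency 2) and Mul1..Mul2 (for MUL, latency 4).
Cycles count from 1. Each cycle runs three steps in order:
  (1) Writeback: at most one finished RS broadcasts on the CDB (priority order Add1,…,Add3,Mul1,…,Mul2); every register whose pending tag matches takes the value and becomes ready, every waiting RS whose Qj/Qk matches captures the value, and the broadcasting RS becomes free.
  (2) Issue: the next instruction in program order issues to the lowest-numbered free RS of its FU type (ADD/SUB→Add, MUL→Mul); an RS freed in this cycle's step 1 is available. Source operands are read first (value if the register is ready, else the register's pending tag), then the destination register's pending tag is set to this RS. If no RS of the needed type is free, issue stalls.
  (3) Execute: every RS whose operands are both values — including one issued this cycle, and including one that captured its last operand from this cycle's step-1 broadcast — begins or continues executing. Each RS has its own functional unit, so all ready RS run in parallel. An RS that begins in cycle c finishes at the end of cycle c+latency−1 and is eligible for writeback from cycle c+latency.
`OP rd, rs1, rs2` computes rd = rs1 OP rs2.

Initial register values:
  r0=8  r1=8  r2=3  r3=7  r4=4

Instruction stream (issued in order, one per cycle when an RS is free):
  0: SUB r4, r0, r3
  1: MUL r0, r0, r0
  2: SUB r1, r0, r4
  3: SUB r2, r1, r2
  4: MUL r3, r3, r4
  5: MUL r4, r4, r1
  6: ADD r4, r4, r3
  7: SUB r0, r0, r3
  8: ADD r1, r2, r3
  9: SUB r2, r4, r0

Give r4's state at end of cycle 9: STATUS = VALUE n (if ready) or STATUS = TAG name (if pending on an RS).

STATUS = TAG Add3

cycle 1: issue SUB r4<-Add1 // r0:8,r1:8,r2:3,r3:7,r4:Add1
cycle 2: issue MUL r0<-Mul1 // r0:Mul1,r1:8,r2:3,r3:7,r4:Add1
cycle 3: CDB Add1=1; issue SUB r1<-Add1 // r0:Mul1,r1:Add1,r2:3,r3:7,r4:1
cycle 4: issue SUB r2<-Add2 // r0:Mul1,r1:Add1,r2:Add2,r3:7,r4:1
cycle 5: issue MUL r3<-Mul2 // r0:Mul1,r1:Add1,r2:Add2,r3:Mul2,r4:1
cycle 6: CDB Mul1=64; issue MUL r4<-Mul1 // r0:64,r1:Add1,r2:Add2,r3:Mul2,r4:Mul1
cycle 7: issue ADD r4<-Add3 // r0:64,r1:Add1,r2:Add2,r3:Mul2,r4:Add3
cycle 8: CDB Add1=63; issue SUB r0<-Add1 // r0:Add1,r1:63,r2:Add2,r3:Mul2,r4:Add3
cycle 9: CDB Mul2=7; stall // r0:Add1,r1:63,r2:Add2,r3:7,r4:Add3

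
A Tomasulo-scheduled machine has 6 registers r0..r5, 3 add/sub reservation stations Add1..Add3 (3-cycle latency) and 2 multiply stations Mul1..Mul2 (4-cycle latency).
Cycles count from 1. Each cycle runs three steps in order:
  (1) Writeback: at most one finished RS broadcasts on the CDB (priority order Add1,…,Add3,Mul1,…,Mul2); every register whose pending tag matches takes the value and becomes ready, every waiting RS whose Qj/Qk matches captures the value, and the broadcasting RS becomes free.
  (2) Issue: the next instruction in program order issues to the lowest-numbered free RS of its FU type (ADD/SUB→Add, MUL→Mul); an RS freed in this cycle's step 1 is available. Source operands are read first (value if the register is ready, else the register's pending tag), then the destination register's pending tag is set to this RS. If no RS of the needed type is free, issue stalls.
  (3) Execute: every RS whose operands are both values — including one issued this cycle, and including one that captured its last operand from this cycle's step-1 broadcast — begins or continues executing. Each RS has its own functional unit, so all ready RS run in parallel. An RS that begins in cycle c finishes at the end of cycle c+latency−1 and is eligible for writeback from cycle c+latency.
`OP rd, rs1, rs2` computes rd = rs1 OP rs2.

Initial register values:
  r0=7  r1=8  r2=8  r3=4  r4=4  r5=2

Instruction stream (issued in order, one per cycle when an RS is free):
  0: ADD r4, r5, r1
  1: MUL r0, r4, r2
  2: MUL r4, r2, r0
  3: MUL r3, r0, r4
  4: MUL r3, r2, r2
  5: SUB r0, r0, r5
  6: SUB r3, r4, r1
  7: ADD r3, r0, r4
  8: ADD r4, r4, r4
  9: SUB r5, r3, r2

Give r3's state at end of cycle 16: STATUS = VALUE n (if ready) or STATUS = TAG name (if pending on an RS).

c1: issue ADD r4<-Add1 | r0:7,r1:8,r2:8,r3:4,r4:Add1,r5:2
c2: issue MUL r0<-Mul1 | r0:Mul1,r1:8,r2:8,r3:4,r4:Add1,r5:2
c3: issue MUL r4<-Mul2 | r0:Mul1,r1:8,r2:8,r3:4,r4:Mul2,r5:2
c4: CDB Add1=10; stall | r0:Mul1,r1:8,r2:8,r3:4,r4:Mul2,r5:2
c5: stall | r0:Mul1,r1:8,r2:8,r3:4,r4:Mul2,r5:2
c6: stall | r0:Mul1,r1:8,r2:8,r3:4,r4:Mul2,r5:2
c7: stall | r0:Mul1,r1:8,r2:8,r3:4,r4:Mul2,r5:2
c8: CDB Mul1=80; issue MUL r3<-Mul1 | r0:80,r1:8,r2:8,r3:Mul1,r4:Mul2,r5:2
c9: stall | r0:80,r1:8,r2:8,r3:Mul1,r4:Mul2,r5:2
c10: stall | r0:80,r1:8,r2:8,r3:Mul1,r4:Mul2,r5:2
c11: stall | r0:80,r1:8,r2:8,r3:Mul1,r4:Mul2,r5:2
c12: CDB Mul2=640; issue MUL r3<-Mul2 | r0:80,r1:8,r2:8,r3:Mul2,r4:640,r5:2
c13: issue SUB r0<-Add1 | r0:Add1,r1:8,r2:8,r3:Mul2,r4:640,r5:2
c14: issue SUB r3<-Add2 | r0:Add1,r1:8,r2:8,r3:Add2,r4:640,r5:2
c15: issue ADD r3<-Add3 | r0:Add1,r1:8,r2:8,r3:Add3,r4:640,r5:2
c16: CDB Add1=78; issue ADD r4<-Add1 | r0:78,r1:8,r2:8,r3:Add3,r4:Add1,r5:2

STATUS = TAG Add3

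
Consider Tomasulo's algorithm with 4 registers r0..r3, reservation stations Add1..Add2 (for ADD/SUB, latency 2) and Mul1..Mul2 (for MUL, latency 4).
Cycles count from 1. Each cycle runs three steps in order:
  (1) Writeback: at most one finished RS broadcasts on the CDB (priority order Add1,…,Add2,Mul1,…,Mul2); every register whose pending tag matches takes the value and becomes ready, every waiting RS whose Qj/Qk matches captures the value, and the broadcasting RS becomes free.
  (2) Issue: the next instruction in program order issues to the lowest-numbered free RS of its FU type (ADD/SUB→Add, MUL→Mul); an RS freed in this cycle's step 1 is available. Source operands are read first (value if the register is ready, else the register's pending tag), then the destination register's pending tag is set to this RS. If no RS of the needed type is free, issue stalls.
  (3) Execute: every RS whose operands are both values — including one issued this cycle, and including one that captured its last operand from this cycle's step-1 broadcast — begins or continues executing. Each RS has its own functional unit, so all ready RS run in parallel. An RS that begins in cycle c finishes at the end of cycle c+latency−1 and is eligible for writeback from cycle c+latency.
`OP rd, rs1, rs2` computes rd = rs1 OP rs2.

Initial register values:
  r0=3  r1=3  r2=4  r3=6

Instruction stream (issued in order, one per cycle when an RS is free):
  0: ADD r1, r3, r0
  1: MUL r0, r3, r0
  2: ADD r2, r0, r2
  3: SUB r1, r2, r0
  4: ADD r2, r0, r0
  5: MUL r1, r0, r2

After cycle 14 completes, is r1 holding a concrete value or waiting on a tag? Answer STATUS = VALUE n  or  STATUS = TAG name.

STATUS = VALUE 648

  c1: issue ADD r1<-Add1  regs: r0:3,r1:Add1,r2:4,r3:6
  c2: issue MUL r0<-Mul1  regs: r0:Mul1,r1:Add1,r2:4,r3:6
  c3: CDB Add1=9; issue ADD r2<-Add1  regs: r0:Mul1,r1:9,r2:Add1,r3:6
  c4: issue SUB r1<-Add2  regs: r0:Mul1,r1:Add2,r2:Add1,r3:6
  c5: stall  regs: r0:Mul1,r1:Add2,r2:Add1,r3:6
  c6: CDB Mul1=18; stall  regs: r0:18,r1:Add2,r2:Add1,r3:6
  c7: stall  regs: r0:18,r1:Add2,r2:Add1,r3:6
  c8: CDB Add1=22; issue ADD r2<-Add1  regs: r0:18,r1:Add2,r2:Add1,r3:6
  c9: issue MUL r1<-Mul1  regs: r0:18,r1:Mul1,r2:Add1,r3:6
  c10: CDB Add1=36  regs: r0:18,r1:Mul1,r2:36,r3:6
  c11: CDB Add2=4  regs: r0:18,r1:Mul1,r2:36,r3:6
  c12: -  regs: r0:18,r1:Mul1,r2:36,r3:6
  c13: -  regs: r0:18,r1:Mul1,r2:36,r3:6
  c14: CDB Mul1=648  regs: r0:18,r1:648,r2:36,r3:6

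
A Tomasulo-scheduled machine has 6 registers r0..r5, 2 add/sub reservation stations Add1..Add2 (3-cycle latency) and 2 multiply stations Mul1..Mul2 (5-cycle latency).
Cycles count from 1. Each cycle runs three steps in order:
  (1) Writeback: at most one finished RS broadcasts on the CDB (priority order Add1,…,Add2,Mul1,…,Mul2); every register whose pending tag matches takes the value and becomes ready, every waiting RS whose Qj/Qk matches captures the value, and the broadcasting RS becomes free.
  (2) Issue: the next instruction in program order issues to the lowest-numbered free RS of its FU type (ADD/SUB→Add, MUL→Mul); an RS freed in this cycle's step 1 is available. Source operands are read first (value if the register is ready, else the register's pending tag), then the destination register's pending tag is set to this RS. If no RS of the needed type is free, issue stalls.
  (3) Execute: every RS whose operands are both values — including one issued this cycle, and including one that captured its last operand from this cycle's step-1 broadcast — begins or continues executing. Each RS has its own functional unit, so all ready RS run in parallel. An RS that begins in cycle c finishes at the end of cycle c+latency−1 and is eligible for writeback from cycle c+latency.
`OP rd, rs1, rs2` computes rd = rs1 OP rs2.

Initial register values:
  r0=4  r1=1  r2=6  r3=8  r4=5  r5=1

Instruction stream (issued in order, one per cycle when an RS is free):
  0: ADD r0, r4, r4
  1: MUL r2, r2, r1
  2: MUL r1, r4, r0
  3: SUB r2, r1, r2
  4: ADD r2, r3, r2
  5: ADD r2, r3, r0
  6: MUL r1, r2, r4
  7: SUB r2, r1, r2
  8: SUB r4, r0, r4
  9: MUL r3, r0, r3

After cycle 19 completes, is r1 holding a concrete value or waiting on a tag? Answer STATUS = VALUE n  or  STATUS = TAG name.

  c1: issue ADD r0<-Add1  regs: r0:Add1,r1:1,r2:6,r3:8,r4:5,r5:1
  c2: issue MUL r2<-Mul1  regs: r0:Add1,r1:1,r2:Mul1,r3:8,r4:5,r5:1
  c3: issue MUL r1<-Mul2  regs: r0:Add1,r1:Mul2,r2:Mul1,r3:8,r4:5,r5:1
  c4: CDB Add1=10; issue SUB r2<-Add1  regs: r0:10,r1:Mul2,r2:Add1,r3:8,r4:5,r5:1
  c5: issue ADD r2<-Add2  regs: r0:10,r1:Mul2,r2:Add2,r3:8,r4:5,r5:1
  c6: stall  regs: r0:10,r1:Mul2,r2:Add2,r3:8,r4:5,r5:1
  c7: CDB Mul1=6; stall  regs: r0:10,r1:Mul2,r2:Add2,r3:8,r4:5,r5:1
  c8: stall  regs: r0:10,r1:Mul2,r2:Add2,r3:8,r4:5,r5:1
  c9: CDB Mul2=50; stall  regs: r0:10,r1:50,r2:Add2,r3:8,r4:5,r5:1
  c10: stall  regs: r0:10,r1:50,r2:Add2,r3:8,r4:5,r5:1
  c11: stall  regs: r0:10,r1:50,r2:Add2,r3:8,r4:5,r5:1
  c12: CDB Add1=44; issue ADD r2<-Add1  regs: r0:10,r1:50,r2:Add1,r3:8,r4:5,r5:1
  c13: issue MUL r1<-Mul1  regs: r0:10,r1:Mul1,r2:Add1,r3:8,r4:5,r5:1
  c14: stall  regs: r0:10,r1:Mul1,r2:Add1,r3:8,r4:5,r5:1
  c15: CDB Add1=18; issue SUB r2<-Add1  regs: r0:10,r1:Mul1,r2:Add1,r3:8,r4:5,r5:1
  c16: CDB Add2=52; issue SUB r4<-Add2  regs: r0:10,r1:Mul1,r2:Add1,r3:8,r4:Add2,r5:1
  c17: issue MUL r3<-Mul2  regs: r0:10,r1:Mul1,r2:Add1,r3:Mul2,r4:Add2,r5:1
  c18: -  regs: r0:10,r1:Mul1,r2:Add1,r3:Mul2,r4:Add2,r5:1
  c19: CDB Add2=5  regs: r0:10,r1:Mul1,r2:Add1,r3:Mul2,r4:5,r5:1

STATUS = TAG Mul1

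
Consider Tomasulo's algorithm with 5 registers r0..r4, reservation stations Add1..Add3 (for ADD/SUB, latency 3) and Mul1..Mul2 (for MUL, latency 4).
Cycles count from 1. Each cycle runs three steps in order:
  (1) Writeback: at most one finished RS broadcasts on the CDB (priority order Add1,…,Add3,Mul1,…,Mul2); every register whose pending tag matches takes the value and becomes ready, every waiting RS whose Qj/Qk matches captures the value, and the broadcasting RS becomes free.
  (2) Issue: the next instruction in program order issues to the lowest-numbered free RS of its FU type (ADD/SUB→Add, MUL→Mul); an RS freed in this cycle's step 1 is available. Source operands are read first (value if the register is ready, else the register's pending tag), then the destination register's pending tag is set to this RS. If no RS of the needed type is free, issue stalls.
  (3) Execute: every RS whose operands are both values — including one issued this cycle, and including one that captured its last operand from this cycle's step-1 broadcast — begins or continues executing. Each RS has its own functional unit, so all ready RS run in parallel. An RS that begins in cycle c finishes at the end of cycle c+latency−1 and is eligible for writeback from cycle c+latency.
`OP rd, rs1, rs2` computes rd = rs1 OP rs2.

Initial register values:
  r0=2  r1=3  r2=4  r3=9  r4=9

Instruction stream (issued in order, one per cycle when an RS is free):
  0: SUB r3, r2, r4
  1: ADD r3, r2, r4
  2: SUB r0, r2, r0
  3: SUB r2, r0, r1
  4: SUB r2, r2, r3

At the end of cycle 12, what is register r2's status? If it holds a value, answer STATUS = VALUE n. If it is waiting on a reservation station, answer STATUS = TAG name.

STATUS = VALUE -14

  c1: issue SUB r3<-Add1  regs: r0:2,r1:3,r2:4,r3:Add1,r4:9
  c2: issue ADD r3<-Add2  regs: r0:2,r1:3,r2:4,r3:Add2,r4:9
  c3: issue SUB r0<-Add3  regs: r0:Add3,r1:3,r2:4,r3:Add2,r4:9
  c4: CDB Add1=-5; issue SUB r2<-Add1  regs: r0:Add3,r1:3,r2:Add1,r3:Add2,r4:9
  c5: CDB Add2=13; issue SUB r2<-Add2  regs: r0:Add3,r1:3,r2:Add2,r3:13,r4:9
  c6: CDB Add3=2  regs: r0:2,r1:3,r2:Add2,r3:13,r4:9
  c7: -  regs: r0:2,r1:3,r2:Add2,r3:13,r4:9
  c8: -  regs: r0:2,r1:3,r2:Add2,r3:13,r4:9
  c9: CDB Add1=-1  regs: r0:2,r1:3,r2:Add2,r3:13,r4:9
  c10: -  regs: r0:2,r1:3,r2:Add2,r3:13,r4:9
  c11: -  regs: r0:2,r1:3,r2:Add2,r3:13,r4:9
  c12: CDB Add2=-14  regs: r0:2,r1:3,r2:-14,r3:13,r4:9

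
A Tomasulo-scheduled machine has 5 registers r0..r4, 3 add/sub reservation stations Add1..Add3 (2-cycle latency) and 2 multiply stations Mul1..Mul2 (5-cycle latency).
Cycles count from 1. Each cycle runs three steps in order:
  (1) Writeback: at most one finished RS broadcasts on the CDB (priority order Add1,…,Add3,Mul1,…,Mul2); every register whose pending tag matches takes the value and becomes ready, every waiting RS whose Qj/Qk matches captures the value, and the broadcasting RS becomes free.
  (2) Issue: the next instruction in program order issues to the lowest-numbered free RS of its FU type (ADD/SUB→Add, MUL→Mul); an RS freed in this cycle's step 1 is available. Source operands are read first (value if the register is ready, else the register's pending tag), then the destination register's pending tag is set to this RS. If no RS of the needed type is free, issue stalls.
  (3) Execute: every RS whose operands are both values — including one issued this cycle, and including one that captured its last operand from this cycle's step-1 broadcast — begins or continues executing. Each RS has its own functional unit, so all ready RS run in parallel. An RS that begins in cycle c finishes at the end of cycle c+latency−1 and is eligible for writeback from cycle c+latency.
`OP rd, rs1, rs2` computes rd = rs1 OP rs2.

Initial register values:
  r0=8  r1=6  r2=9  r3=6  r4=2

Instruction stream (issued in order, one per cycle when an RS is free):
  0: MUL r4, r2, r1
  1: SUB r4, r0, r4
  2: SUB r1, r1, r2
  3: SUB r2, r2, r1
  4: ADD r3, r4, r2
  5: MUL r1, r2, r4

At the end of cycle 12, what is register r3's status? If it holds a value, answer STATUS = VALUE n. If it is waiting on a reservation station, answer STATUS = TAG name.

STATUS = VALUE -34

  c1: issue MUL r4<-Mul1  regs: r0:8,r1:6,r2:9,r3:6,r4:Mul1
  c2: issue SUB r4<-Add1  regs: r0:8,r1:6,r2:9,r3:6,r4:Add1
  c3: issue SUB r1<-Add2  regs: r0:8,r1:Add2,r2:9,r3:6,r4:Add1
  c4: issue SUB r2<-Add3  regs: r0:8,r1:Add2,r2:Add3,r3:6,r4:Add1
  c5: CDB Add2=-3; issue ADD r3<-Add2  regs: r0:8,r1:-3,r2:Add3,r3:Add2,r4:Add1
  c6: CDB Mul1=54; issue MUL r1<-Mul1  regs: r0:8,r1:Mul1,r2:Add3,r3:Add2,r4:Add1
  c7: CDB Add3=12  regs: r0:8,r1:Mul1,r2:12,r3:Add2,r4:Add1
  c8: CDB Add1=-46  regs: r0:8,r1:Mul1,r2:12,r3:Add2,r4:-46
  c9: -  regs: r0:8,r1:Mul1,r2:12,r3:Add2,r4:-46
  c10: CDB Add2=-34  regs: r0:8,r1:Mul1,r2:12,r3:-34,r4:-46
  c11: -  regs: r0:8,r1:Mul1,r2:12,r3:-34,r4:-46
  c12: -  regs: r0:8,r1:Mul1,r2:12,r3:-34,r4:-46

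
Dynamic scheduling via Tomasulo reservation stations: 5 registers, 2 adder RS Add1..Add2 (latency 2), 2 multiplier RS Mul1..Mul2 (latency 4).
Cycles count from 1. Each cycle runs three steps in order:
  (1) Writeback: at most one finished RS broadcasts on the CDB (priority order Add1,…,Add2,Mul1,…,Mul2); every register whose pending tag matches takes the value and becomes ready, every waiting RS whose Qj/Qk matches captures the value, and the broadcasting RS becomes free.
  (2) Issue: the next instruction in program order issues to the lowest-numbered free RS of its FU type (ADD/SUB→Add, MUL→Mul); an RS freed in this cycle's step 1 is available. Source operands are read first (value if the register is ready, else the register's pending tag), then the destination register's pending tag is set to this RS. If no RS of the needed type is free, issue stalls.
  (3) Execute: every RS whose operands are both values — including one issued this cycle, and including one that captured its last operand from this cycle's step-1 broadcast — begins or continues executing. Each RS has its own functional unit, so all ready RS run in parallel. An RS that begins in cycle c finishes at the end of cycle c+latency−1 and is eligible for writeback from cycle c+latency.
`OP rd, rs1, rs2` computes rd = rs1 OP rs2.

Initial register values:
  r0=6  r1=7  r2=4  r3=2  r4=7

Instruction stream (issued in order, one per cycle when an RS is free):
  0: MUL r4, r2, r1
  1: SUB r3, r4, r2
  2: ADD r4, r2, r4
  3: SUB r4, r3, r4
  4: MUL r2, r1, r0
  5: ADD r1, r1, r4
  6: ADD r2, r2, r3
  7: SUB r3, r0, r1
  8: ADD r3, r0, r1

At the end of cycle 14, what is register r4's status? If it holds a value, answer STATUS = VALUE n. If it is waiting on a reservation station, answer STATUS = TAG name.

cycle 1: issue MUL r4<-Mul1 // r0:6,r1:7,r2:4,r3:2,r4:Mul1
cycle 2: issue SUB r3<-Add1 // r0:6,r1:7,r2:4,r3:Add1,r4:Mul1
cycle 3: issue ADD r4<-Add2 // r0:6,r1:7,r2:4,r3:Add1,r4:Add2
cycle 4: stall // r0:6,r1:7,r2:4,r3:Add1,r4:Add2
cycle 5: CDB Mul1=28; stall // r0:6,r1:7,r2:4,r3:Add1,r4:Add2
cycle 6: stall // r0:6,r1:7,r2:4,r3:Add1,r4:Add2
cycle 7: CDB Add1=24; issue SUB r4<-Add1 // r0:6,r1:7,r2:4,r3:24,r4:Add1
cycle 8: CDB Add2=32; issue MUL r2<-Mul1 // r0:6,r1:7,r2:Mul1,r3:24,r4:Add1
cycle 9: issue ADD r1<-Add2 // r0:6,r1:Add2,r2:Mul1,r3:24,r4:Add1
cycle 10: CDB Add1=-8; issue ADD r2<-Add1 // r0:6,r1:Add2,r2:Add1,r3:24,r4:-8
cycle 11: stall // r0:6,r1:Add2,r2:Add1,r3:24,r4:-8
cycle 12: CDB Add2=-1; issue SUB r3<-Add2 // r0:6,r1:-1,r2:Add1,r3:Add2,r4:-8
cycle 13: CDB Mul1=42; stall // r0:6,r1:-1,r2:Add1,r3:Add2,r4:-8
cycle 14: CDB Add2=7; issue ADD r3<-Add2 // r0:6,r1:-1,r2:Add1,r3:Add2,r4:-8

STATUS = VALUE -8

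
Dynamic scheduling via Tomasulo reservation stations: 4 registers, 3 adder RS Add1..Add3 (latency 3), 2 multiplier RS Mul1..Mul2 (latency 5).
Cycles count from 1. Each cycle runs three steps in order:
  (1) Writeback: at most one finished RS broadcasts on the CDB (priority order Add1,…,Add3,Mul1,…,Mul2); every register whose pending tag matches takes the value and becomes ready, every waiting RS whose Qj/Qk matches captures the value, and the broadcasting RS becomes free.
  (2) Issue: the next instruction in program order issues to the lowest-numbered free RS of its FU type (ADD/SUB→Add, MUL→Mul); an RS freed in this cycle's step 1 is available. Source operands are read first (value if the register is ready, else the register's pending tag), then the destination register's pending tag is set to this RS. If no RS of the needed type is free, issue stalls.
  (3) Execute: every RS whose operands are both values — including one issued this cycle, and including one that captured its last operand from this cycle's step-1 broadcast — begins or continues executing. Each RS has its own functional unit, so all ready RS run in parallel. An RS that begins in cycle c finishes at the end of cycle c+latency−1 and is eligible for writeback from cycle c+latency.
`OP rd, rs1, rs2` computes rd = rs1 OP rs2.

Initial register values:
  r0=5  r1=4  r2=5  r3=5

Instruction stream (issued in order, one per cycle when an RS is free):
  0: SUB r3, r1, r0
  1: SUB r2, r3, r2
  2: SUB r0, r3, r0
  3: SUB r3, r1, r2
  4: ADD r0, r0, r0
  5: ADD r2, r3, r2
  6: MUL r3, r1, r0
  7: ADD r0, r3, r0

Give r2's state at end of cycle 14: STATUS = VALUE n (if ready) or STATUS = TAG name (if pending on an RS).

c1: issue SUB r3<-Add1 | r0:5,r1:4,r2:5,r3:Add1
c2: issue SUB r2<-Add2 | r0:5,r1:4,r2:Add2,r3:Add1
c3: issue SUB r0<-Add3 | r0:Add3,r1:4,r2:Add2,r3:Add1
c4: CDB Add1=-1; issue SUB r3<-Add1 | r0:Add3,r1:4,r2:Add2,r3:Add1
c5: stall | r0:Add3,r1:4,r2:Add2,r3:Add1
c6: stall | r0:Add3,r1:4,r2:Add2,r3:Add1
c7: CDB Add2=-6; issue ADD r0<-Add2 | r0:Add2,r1:4,r2:-6,r3:Add1
c8: CDB Add3=-6; issue ADD r2<-Add3 | r0:Add2,r1:4,r2:Add3,r3:Add1
c9: issue MUL r3<-Mul1 | r0:Add2,r1:4,r2:Add3,r3:Mul1
c10: CDB Add1=10; issue ADD r0<-Add1 | r0:Add1,r1:4,r2:Add3,r3:Mul1
c11: CDB Add2=-12 | r0:Add1,r1:4,r2:Add3,r3:Mul1
c12: - | r0:Add1,r1:4,r2:Add3,r3:Mul1
c13: CDB Add3=4 | r0:Add1,r1:4,r2:4,r3:Mul1
c14: - | r0:Add1,r1:4,r2:4,r3:Mul1

STATUS = VALUE 4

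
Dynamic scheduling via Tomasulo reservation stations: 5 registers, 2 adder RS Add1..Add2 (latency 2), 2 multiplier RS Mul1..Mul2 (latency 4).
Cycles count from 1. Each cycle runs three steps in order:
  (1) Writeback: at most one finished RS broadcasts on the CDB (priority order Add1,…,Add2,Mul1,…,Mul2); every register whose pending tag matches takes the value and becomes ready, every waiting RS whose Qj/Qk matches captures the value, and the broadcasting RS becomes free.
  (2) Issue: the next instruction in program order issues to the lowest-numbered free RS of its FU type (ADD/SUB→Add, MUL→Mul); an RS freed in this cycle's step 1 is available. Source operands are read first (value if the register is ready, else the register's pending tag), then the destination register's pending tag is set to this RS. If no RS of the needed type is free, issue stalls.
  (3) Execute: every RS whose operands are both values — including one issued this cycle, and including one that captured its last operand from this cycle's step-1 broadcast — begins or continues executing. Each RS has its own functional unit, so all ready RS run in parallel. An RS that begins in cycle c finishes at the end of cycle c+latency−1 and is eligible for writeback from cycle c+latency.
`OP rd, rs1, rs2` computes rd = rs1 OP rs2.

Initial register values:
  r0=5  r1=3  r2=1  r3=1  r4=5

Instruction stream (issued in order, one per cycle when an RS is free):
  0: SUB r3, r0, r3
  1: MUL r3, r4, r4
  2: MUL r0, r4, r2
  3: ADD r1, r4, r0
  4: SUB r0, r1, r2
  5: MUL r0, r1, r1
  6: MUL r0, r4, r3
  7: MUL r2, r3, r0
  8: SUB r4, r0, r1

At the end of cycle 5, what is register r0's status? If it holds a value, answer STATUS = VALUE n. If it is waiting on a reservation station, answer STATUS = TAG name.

cycle 1: issue SUB r3<-Add1 // r0:5,r1:3,r2:1,r3:Add1,r4:5
cycle 2: issue MUL r3<-Mul1 // r0:5,r1:3,r2:1,r3:Mul1,r4:5
cycle 3: CDB Add1=4; issue MUL r0<-Mul2 // r0:Mul2,r1:3,r2:1,r3:Mul1,r4:5
cycle 4: issue ADD r1<-Add1 // r0:Mul2,r1:Add1,r2:1,r3:Mul1,r4:5
cycle 5: issue SUB r0<-Add2 // r0:Add2,r1:Add1,r2:1,r3:Mul1,r4:5

STATUS = TAG Add2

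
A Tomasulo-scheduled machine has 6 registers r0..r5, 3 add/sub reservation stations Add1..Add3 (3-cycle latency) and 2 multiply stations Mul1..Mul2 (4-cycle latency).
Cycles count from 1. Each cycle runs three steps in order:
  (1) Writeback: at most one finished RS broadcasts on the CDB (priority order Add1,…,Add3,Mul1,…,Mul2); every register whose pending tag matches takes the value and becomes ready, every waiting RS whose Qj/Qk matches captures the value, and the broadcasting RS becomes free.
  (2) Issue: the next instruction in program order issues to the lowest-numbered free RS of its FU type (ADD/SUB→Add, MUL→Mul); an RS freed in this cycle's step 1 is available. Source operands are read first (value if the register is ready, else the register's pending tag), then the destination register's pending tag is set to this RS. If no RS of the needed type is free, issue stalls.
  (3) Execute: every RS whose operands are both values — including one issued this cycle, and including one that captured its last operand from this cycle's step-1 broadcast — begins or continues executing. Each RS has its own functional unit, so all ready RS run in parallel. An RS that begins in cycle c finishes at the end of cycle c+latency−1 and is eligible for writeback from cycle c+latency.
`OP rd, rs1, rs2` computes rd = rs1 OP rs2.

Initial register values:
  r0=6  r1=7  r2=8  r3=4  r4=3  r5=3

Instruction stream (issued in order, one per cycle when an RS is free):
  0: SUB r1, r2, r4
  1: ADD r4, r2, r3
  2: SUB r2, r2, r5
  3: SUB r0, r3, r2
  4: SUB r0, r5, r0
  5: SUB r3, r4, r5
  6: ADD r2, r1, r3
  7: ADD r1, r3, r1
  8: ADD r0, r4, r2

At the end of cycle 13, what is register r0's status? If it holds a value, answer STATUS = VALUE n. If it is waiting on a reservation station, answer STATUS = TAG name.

cycle 1: issue SUB r1<-Add1 // r0:6,r1:Add1,r2:8,r3:4,r4:3,r5:3
cycle 2: issue ADD r4<-Add2 // r0:6,r1:Add1,r2:8,r3:4,r4:Add2,r5:3
cycle 3: issue SUB r2<-Add3 // r0:6,r1:Add1,r2:Add3,r3:4,r4:Add2,r5:3
cycle 4: CDB Add1=5; issue SUB r0<-Add1 // r0:Add1,r1:5,r2:Add3,r3:4,r4:Add2,r5:3
cycle 5: CDB Add2=12; issue SUB r0<-Add2 // r0:Add2,r1:5,r2:Add3,r3:4,r4:12,r5:3
cycle 6: CDB Add3=5; issue SUB r3<-Add3 // r0:Add2,r1:5,r2:5,r3:Add3,r4:12,r5:3
cycle 7: stall // r0:Add2,r1:5,r2:5,r3:Add3,r4:12,r5:3
cycle 8: stall // r0:Add2,r1:5,r2:5,r3:Add3,r4:12,r5:3
cycle 9: CDB Add1=-1; issue ADD r2<-Add1 // r0:Add2,r1:5,r2:Add1,r3:Add3,r4:12,r5:3
cycle 10: CDB Add3=9; issue ADD r1<-Add3 // r0:Add2,r1:Add3,r2:Add1,r3:9,r4:12,r5:3
cycle 11: stall // r0:Add2,r1:Add3,r2:Add1,r3:9,r4:12,r5:3
cycle 12: CDB Add2=4; issue ADD r0<-Add2 // r0:Add2,r1:Add3,r2:Add1,r3:9,r4:12,r5:3
cycle 13: CDB Add1=14 // r0:Add2,r1:Add3,r2:14,r3:9,r4:12,r5:3

STATUS = TAG Add2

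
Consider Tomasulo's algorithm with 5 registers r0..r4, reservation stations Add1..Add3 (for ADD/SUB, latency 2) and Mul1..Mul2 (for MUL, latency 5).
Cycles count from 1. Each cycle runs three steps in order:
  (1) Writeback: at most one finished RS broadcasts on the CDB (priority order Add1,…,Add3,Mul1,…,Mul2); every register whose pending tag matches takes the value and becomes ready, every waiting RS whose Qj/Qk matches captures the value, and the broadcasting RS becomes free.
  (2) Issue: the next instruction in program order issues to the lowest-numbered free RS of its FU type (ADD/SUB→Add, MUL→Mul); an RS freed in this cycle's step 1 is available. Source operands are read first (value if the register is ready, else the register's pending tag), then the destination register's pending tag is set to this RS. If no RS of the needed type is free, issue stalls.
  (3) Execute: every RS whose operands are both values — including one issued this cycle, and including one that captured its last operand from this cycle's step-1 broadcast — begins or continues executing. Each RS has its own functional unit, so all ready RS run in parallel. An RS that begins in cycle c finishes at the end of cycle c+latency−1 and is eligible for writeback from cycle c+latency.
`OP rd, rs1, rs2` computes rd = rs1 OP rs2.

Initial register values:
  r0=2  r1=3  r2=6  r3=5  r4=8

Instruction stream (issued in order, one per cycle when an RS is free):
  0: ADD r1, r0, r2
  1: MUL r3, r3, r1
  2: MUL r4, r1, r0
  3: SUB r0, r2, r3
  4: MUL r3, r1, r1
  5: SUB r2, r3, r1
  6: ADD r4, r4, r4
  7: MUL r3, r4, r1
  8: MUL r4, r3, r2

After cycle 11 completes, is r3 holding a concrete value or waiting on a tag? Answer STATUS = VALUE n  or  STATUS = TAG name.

STATUS = TAG Mul2

c1: issue ADD r1<-Add1 | r0:2,r1:Add1,r2:6,r3:5,r4:8
c2: issue MUL r3<-Mul1 | r0:2,r1:Add1,r2:6,r3:Mul1,r4:8
c3: CDB Add1=8; issue MUL r4<-Mul2 | r0:2,r1:8,r2:6,r3:Mul1,r4:Mul2
c4: issue SUB r0<-Add1 | r0:Add1,r1:8,r2:6,r3:Mul1,r4:Mul2
c5: stall | r0:Add1,r1:8,r2:6,r3:Mul1,r4:Mul2
c6: stall | r0:Add1,r1:8,r2:6,r3:Mul1,r4:Mul2
c7: stall | r0:Add1,r1:8,r2:6,r3:Mul1,r4:Mul2
c8: CDB Mul1=40; issue MUL r3<-Mul1 | r0:Add1,r1:8,r2:6,r3:Mul1,r4:Mul2
c9: CDB Mul2=16; issue SUB r2<-Add2 | r0:Add1,r1:8,r2:Add2,r3:Mul1,r4:16
c10: CDB Add1=-34; issue ADD r4<-Add1 | r0:-34,r1:8,r2:Add2,r3:Mul1,r4:Add1
c11: issue MUL r3<-Mul2 | r0:-34,r1:8,r2:Add2,r3:Mul2,r4:Add1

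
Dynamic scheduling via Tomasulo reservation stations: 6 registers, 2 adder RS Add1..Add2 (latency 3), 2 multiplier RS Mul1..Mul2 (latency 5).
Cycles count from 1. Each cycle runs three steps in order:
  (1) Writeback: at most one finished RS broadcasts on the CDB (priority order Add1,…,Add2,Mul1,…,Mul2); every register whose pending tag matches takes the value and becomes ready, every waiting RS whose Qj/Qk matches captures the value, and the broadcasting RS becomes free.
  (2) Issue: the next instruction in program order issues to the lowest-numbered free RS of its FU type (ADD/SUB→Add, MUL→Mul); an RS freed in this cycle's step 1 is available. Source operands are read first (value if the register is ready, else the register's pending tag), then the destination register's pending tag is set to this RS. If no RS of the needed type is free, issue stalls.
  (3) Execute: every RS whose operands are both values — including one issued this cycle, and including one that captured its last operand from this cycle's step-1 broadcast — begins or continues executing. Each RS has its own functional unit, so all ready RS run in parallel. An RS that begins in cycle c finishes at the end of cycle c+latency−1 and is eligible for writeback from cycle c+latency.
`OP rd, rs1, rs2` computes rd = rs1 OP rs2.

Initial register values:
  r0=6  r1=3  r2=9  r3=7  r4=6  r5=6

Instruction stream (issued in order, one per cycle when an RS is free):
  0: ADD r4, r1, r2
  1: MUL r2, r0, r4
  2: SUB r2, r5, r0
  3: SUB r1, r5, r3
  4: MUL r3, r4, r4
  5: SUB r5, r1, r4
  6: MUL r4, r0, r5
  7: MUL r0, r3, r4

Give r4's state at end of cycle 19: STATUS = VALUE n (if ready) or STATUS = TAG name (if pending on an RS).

cycle 1: issue ADD r4<-Add1 // r0:6,r1:3,r2:9,r3:7,r4:Add1,r5:6
cycle 2: issue MUL r2<-Mul1 // r0:6,r1:3,r2:Mul1,r3:7,r4:Add1,r5:6
cycle 3: issue SUB r2<-Add2 // r0:6,r1:3,r2:Add2,r3:7,r4:Add1,r5:6
cycle 4: CDB Add1=12; issue SUB r1<-Add1 // r0:6,r1:Add1,r2:Add2,r3:7,r4:12,r5:6
cycle 5: issue MUL r3<-Mul2 // r0:6,r1:Add1,r2:Add2,r3:Mul2,r4:12,r5:6
cycle 6: CDB Add2=0; issue SUB r5<-Add2 // r0:6,r1:Add1,r2:0,r3:Mul2,r4:12,r5:Add2
cycle 7: CDB Add1=-1; stall // r0:6,r1:-1,r2:0,r3:Mul2,r4:12,r5:Add2
cycle 8: stall // r0:6,r1:-1,r2:0,r3:Mul2,r4:12,r5:Add2
cycle 9: CDB Mul1=72; issue MUL r4<-Mul1 // r0:6,r1:-1,r2:0,r3:Mul2,r4:Mul1,r5:Add2
cycle 10: CDB Add2=-13; stall // r0:6,r1:-1,r2:0,r3:Mul2,r4:Mul1,r5:-13
cycle 11: CDB Mul2=144; issue MUL r0<-Mul2 // r0:Mul2,r1:-1,r2:0,r3:144,r4:Mul1,r5:-13
cycle 12: - // r0:Mul2,r1:-1,r2:0,r3:144,r4:Mul1,r5:-13
cycle 13: - // r0:Mul2,r1:-1,r2:0,r3:144,r4:Mul1,r5:-13
cycle 14: - // r0:Mul2,r1:-1,r2:0,r3:144,r4:Mul1,r5:-13
cycle 15: CDB Mul1=-78 // r0:Mul2,r1:-1,r2:0,r3:144,r4:-78,r5:-13
cycle 16: - // r0:Mul2,r1:-1,r2:0,r3:144,r4:-78,r5:-13
cycle 17: - // r0:Mul2,r1:-1,r2:0,r3:144,r4:-78,r5:-13
cycle 18: - // r0:Mul2,r1:-1,r2:0,r3:144,r4:-78,r5:-13
cycle 19: - // r0:Mul2,r1:-1,r2:0,r3:144,r4:-78,r5:-13

STATUS = VALUE -78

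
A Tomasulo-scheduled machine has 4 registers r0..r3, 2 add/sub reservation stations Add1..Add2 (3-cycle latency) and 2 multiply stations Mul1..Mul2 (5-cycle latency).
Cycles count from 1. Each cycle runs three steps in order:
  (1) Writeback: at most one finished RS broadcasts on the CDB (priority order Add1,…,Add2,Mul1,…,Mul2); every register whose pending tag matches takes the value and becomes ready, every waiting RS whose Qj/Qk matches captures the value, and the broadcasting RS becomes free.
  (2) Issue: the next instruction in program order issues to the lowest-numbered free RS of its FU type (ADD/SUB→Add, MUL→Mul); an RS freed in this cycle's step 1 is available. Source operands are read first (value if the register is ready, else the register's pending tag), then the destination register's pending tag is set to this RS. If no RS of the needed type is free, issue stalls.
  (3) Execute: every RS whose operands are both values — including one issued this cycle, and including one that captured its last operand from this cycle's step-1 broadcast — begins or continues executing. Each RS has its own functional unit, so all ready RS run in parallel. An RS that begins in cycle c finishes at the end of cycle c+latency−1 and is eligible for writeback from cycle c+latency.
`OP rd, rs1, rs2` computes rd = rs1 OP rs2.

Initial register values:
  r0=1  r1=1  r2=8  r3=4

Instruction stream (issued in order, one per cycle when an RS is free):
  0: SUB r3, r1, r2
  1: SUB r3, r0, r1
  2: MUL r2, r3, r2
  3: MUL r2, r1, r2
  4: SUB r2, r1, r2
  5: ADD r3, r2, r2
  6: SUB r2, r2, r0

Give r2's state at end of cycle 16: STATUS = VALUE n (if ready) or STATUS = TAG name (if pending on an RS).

cycle 1: issue SUB r3<-Add1 // r0:1,r1:1,r2:8,r3:Add1
cycle 2: issue SUB r3<-Add2 // r0:1,r1:1,r2:8,r3:Add2
cycle 3: issue MUL r2<-Mul1 // r0:1,r1:1,r2:Mul1,r3:Add2
cycle 4: CDB Add1=-7; issue MUL r2<-Mul2 // r0:1,r1:1,r2:Mul2,r3:Add2
cycle 5: CDB Add2=0; issue SUB r2<-Add1 // r0:1,r1:1,r2:Add1,r3:0
cycle 6: issue ADD r3<-Add2 // r0:1,r1:1,r2:Add1,r3:Add2
cycle 7: stall // r0:1,r1:1,r2:Add1,r3:Add2
cycle 8: stall // r0:1,r1:1,r2:Add1,r3:Add2
cycle 9: stall // r0:1,r1:1,r2:Add1,r3:Add2
cycle 10: CDB Mul1=0; stall // r0:1,r1:1,r2:Add1,r3:Add2
cycle 11: stall // r0:1,r1:1,r2:Add1,r3:Add2
cycle 12: stall // r0:1,r1:1,r2:Add1,r3:Add2
cycle 13: stall // r0:1,r1:1,r2:Add1,r3:Add2
cycle 14: stall // r0:1,r1:1,r2:Add1,r3:Add2
cycle 15: CDB Mul2=0; stall // r0:1,r1:1,r2:Add1,r3:Add2
cycle 16: stall // r0:1,r1:1,r2:Add1,r3:Add2

STATUS = TAG Add1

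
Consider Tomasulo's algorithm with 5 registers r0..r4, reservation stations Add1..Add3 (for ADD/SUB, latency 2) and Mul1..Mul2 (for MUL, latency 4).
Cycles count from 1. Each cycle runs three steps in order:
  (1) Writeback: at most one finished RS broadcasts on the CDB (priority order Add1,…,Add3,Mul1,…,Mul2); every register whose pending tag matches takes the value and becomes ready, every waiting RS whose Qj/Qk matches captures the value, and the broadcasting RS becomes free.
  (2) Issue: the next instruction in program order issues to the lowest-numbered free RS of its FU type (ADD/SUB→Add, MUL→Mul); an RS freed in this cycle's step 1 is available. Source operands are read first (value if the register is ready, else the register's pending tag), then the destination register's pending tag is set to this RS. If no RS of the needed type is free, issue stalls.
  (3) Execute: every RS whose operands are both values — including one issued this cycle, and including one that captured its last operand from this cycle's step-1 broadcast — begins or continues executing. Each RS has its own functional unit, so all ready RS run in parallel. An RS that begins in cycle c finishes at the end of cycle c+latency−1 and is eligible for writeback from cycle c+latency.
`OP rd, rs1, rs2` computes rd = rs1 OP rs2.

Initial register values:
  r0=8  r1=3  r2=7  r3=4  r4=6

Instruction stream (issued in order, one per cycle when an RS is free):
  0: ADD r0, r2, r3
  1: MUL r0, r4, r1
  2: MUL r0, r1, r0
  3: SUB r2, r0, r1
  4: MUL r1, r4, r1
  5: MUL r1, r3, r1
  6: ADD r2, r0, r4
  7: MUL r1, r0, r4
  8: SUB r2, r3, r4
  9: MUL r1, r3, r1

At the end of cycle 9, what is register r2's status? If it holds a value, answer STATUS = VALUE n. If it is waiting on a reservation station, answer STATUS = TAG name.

cycle 1: issue ADD r0<-Add1 // r0:Add1,r1:3,r2:7,r3:4,r4:6
cycle 2: issue MUL r0<-Mul1 // r0:Mul1,r1:3,r2:7,r3:4,r4:6
cycle 3: CDB Add1=11; issue MUL r0<-Mul2 // r0:Mul2,r1:3,r2:7,r3:4,r4:6
cycle 4: issue SUB r2<-Add1 // r0:Mul2,r1:3,r2:Add1,r3:4,r4:6
cycle 5: stall // r0:Mul2,r1:3,r2:Add1,r3:4,r4:6
cycle 6: CDB Mul1=18; issue MUL r1<-Mul1 // r0:Mul2,r1:Mul1,r2:Add1,r3:4,r4:6
cycle 7: stall // r0:Mul2,r1:Mul1,r2:Add1,r3:4,r4:6
cycle 8: stall // r0:Mul2,r1:Mul1,r2:Add1,r3:4,r4:6
cycle 9: stall // r0:Mul2,r1:Mul1,r2:Add1,r3:4,r4:6

STATUS = TAG Add1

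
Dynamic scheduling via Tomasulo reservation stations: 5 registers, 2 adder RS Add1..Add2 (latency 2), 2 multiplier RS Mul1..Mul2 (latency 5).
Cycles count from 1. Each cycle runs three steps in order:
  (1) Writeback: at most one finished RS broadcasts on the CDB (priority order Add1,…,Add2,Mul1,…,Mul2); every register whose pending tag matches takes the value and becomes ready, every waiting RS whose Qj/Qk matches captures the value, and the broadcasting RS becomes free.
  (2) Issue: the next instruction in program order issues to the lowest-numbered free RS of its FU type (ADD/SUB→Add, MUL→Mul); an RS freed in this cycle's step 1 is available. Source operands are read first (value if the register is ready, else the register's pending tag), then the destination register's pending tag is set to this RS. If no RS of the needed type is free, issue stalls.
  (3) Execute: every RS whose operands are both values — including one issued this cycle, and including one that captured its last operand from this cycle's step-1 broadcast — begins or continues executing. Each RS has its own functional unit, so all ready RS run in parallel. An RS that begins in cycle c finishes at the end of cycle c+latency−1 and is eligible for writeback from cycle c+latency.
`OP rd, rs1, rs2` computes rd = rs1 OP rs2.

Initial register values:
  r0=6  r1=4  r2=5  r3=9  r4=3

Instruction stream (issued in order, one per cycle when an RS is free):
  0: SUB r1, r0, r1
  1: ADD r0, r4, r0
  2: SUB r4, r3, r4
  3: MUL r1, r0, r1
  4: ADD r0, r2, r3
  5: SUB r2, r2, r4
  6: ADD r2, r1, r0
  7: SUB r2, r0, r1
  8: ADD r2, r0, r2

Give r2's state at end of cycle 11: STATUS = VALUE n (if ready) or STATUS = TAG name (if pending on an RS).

  c1: issue SUB r1<-Add1  regs: r0:6,r1:Add1,r2:5,r3:9,r4:3
  c2: issue ADD r0<-Add2  regs: r0:Add2,r1:Add1,r2:5,r3:9,r4:3
  c3: CDB Add1=2; issue SUB r4<-Add1  regs: r0:Add2,r1:2,r2:5,r3:9,r4:Add1
  c4: CDB Add2=9; issue MUL r1<-Mul1  regs: r0:9,r1:Mul1,r2:5,r3:9,r4:Add1
  c5: CDB Add1=6; issue ADD r0<-Add1  regs: r0:Add1,r1:Mul1,r2:5,r3:9,r4:6
  c6: issue SUB r2<-Add2  regs: r0:Add1,r1:Mul1,r2:Add2,r3:9,r4:6
  c7: CDB Add1=14; issue ADD r2<-Add1  regs: r0:14,r1:Mul1,r2:Add1,r3:9,r4:6
  c8: CDB Add2=-1; issue SUB r2<-Add2  regs: r0:14,r1:Mul1,r2:Add2,r3:9,r4:6
  c9: CDB Mul1=18; stall  regs: r0:14,r1:18,r2:Add2,r3:9,r4:6
  c10: stall  regs: r0:14,r1:18,r2:Add2,r3:9,r4:6
  c11: CDB Add1=32; issue ADD r2<-Add1  regs: r0:14,r1:18,r2:Add1,r3:9,r4:6

STATUS = TAG Add1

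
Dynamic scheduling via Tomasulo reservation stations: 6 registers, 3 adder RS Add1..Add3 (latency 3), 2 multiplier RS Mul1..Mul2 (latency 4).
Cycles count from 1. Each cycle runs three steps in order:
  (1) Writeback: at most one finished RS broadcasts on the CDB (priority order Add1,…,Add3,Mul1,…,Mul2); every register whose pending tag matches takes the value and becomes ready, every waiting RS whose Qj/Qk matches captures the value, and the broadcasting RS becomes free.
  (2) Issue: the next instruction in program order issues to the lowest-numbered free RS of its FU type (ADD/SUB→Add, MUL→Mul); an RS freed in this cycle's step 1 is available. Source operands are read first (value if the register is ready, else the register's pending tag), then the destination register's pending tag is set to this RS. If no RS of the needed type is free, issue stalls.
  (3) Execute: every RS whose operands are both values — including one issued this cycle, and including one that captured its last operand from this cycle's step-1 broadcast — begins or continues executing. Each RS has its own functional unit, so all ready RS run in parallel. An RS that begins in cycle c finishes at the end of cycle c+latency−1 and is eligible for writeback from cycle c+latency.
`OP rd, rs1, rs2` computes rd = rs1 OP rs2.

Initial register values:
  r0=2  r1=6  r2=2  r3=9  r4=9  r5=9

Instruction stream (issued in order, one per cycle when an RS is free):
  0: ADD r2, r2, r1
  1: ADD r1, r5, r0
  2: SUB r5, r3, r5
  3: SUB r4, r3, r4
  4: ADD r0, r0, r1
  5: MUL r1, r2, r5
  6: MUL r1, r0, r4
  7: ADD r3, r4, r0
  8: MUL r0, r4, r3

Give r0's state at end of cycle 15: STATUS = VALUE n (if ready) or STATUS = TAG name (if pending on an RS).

STATUS = VALUE 0

c1: issue ADD r2<-Add1 | r0:2,r1:6,r2:Add1,r3:9,r4:9,r5:9
c2: issue ADD r1<-Add2 | r0:2,r1:Add2,r2:Add1,r3:9,r4:9,r5:9
c3: issue SUB r5<-Add3 | r0:2,r1:Add2,r2:Add1,r3:9,r4:9,r5:Add3
c4: CDB Add1=8; issue SUB r4<-Add1 | r0:2,r1:Add2,r2:8,r3:9,r4:Add1,r5:Add3
c5: CDB Add2=11; issue ADD r0<-Add2 | r0:Add2,r1:11,r2:8,r3:9,r4:Add1,r5:Add3
c6: CDB Add3=0; issue MUL r1<-Mul1 | r0:Add2,r1:Mul1,r2:8,r3:9,r4:Add1,r5:0
c7: CDB Add1=0; issue MUL r1<-Mul2 | r0:Add2,r1:Mul2,r2:8,r3:9,r4:0,r5:0
c8: CDB Add2=13; issue ADD r3<-Add1 | r0:13,r1:Mul2,r2:8,r3:Add1,r4:0,r5:0
c9: stall | r0:13,r1:Mul2,r2:8,r3:Add1,r4:0,r5:0
c10: CDB Mul1=0; issue MUL r0<-Mul1 | r0:Mul1,r1:Mul2,r2:8,r3:Add1,r4:0,r5:0
c11: CDB Add1=13 | r0:Mul1,r1:Mul2,r2:8,r3:13,r4:0,r5:0
c12: CDB Mul2=0 | r0:Mul1,r1:0,r2:8,r3:13,r4:0,r5:0
c13: - | r0:Mul1,r1:0,r2:8,r3:13,r4:0,r5:0
c14: - | r0:Mul1,r1:0,r2:8,r3:13,r4:0,r5:0
c15: CDB Mul1=0 | r0:0,r1:0,r2:8,r3:13,r4:0,r5:0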